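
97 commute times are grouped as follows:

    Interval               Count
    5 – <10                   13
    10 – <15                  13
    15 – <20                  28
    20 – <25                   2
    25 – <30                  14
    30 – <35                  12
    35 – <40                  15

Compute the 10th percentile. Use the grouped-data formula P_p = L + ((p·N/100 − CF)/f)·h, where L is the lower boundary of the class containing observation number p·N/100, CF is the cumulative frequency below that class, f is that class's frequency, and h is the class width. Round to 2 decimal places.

8.73

N = 97; target position k = 10/100 · 97 = 9.7.
Cumulative frequencies: 13, 26, 54, 56, 70, 82, 97.
Observation 9.7 falls in the class 5 – <10.
L = 5, CF = 0, f = 13, h = 5.
P10 = 5 + ((9.7 − 0)/13)·5 = 5 + 3.73077 = 8.73077.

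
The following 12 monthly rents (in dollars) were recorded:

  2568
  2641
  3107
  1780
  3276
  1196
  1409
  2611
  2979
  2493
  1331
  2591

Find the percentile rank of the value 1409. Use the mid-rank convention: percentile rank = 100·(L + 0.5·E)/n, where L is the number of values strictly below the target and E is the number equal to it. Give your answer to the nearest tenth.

Sorted: 1196, 1331, 1409, 1780, 2493, 2568, 2591, 2611, 2641, 2979, 3107, 3276.
Count below 1409: L = 2; count equal: E = 1; n = 12.
Percentile rank = 100·(2 + 0.5·1)/12 = 100·2.5/12 = 20.83.

20.8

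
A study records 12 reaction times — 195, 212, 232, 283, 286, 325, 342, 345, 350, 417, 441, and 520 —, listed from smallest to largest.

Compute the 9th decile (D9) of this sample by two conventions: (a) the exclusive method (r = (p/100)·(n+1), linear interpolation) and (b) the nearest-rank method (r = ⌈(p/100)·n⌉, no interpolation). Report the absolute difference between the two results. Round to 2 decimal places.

55.30

n = 12.
(a) r = 11.7; between ranks 11 (441) and 12 (520): 496.3.
(b) the nearest-rank method: rank 11 → 441.
|496.3 − 441| = 55.3.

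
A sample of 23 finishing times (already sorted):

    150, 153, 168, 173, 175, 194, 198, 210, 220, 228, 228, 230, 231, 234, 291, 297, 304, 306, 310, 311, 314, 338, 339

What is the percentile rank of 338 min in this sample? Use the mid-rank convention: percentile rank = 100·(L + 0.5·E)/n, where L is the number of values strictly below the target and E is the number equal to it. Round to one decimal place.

93.5

Count below 338: L = 21; count equal: E = 1; n = 23.
Percentile rank = 100·(21 + 0.5·1)/23 = 100·21.5/23 = 93.48.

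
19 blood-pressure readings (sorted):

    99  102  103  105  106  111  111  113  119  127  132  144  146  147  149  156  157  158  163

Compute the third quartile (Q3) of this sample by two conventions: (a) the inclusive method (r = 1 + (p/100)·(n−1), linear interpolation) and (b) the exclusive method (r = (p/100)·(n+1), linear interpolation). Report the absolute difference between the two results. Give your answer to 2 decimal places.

n = 19.
(a) r = 14.5; between ranks 14 (147) and 15 (149): 148.
(b) r = 15 → value at rank 15 = 149.
|148 − 149| = 1.

1.00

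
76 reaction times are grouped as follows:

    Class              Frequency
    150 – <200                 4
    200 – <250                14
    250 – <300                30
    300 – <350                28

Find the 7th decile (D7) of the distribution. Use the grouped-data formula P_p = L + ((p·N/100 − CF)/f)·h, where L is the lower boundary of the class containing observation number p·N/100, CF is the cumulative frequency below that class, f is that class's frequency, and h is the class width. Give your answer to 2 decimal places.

N = 76; target position k = 70/100 · 76 = 53.2.
Cumulative frequencies: 4, 18, 48, 76.
Observation 53.2 falls in the class 300 – <350.
L = 300, CF = 48, f = 28, h = 50.
P70 = 300 + ((53.2 − 48)/28)·50 = 300 + 9.28571 = 309.286.

309.29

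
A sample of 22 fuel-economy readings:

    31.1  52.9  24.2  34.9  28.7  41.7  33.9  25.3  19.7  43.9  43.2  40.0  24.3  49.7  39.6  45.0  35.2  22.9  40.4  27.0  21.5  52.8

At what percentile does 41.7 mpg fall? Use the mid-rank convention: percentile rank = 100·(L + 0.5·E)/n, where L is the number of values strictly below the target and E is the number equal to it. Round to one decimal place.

70.5

Sorted: 19.7, 21.5, 22.9, 24.2, 24.3, 25.3, 27.0, 28.7, 31.1, 33.9, 34.9, 35.2, 39.6, 40.0, 40.4, 41.7, 43.2, 43.9, 45.0, 49.7, 52.8, 52.9.
Count below 41.7: L = 15; count equal: E = 1; n = 22.
Percentile rank = 100·(15 + 0.5·1)/22 = 100·15.5/22 = 70.45.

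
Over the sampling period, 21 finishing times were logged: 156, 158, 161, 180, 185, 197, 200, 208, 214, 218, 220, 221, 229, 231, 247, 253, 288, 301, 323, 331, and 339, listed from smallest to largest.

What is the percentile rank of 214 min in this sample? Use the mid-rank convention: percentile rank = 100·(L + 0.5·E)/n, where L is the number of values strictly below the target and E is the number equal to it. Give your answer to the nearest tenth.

40.5

Count below 214: L = 8; count equal: E = 1; n = 21.
Percentile rank = 100·(8 + 0.5·1)/21 = 100·8.5/21 = 40.48.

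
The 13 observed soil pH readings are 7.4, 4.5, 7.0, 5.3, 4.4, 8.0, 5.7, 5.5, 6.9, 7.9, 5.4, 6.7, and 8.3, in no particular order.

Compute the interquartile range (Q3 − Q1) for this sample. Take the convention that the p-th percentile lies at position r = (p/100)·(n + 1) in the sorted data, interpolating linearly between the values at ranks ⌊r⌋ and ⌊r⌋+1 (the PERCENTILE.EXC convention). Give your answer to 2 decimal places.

Sorted: 4.4, 4.5, 5.3, 5.4, 5.5, 5.7, 6.7, 6.9, 7.0, 7.4, 7.9, 8.0, 8.3.
n = 13.
P25: r = 3.5; ranks 3–4 are 5.3, 5.4; interpolating gives 5.35.
P75: r = 10.5; ranks 10–11 are 7.4, 7.9; interpolating gives 7.65.
Difference: 7.65 − 5.35 = 2.3.

2.30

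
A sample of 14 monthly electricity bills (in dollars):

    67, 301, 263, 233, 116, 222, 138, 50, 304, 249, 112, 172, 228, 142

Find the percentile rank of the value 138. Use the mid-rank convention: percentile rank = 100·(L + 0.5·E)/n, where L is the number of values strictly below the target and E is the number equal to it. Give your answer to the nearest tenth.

Sorted: 50, 67, 112, 116, 138, 142, 172, 222, 228, 233, 249, 263, 301, 304.
Count below 138: L = 4; count equal: E = 1; n = 14.
Percentile rank = 100·(4 + 0.5·1)/14 = 100·4.5/14 = 32.14.

32.1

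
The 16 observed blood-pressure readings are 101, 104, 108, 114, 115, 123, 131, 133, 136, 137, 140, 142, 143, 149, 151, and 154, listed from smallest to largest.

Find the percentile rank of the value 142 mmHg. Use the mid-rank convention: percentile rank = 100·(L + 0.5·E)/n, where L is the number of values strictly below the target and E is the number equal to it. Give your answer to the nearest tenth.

Count below 142: L = 11; count equal: E = 1; n = 16.
Percentile rank = 100·(11 + 0.5·1)/16 = 100·11.5/16 = 71.88.

71.9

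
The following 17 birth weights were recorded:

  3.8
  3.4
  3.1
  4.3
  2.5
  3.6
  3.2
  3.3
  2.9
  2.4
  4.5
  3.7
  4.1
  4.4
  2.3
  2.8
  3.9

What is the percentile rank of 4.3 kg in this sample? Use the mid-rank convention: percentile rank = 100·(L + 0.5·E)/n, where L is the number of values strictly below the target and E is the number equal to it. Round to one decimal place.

Sorted: 2.3, 2.4, 2.5, 2.8, 2.9, 3.1, 3.2, 3.3, 3.4, 3.6, 3.7, 3.8, 3.9, 4.1, 4.3, 4.4, 4.5.
Count below 4.3: L = 14; count equal: E = 1; n = 17.
Percentile rank = 100·(14 + 0.5·1)/17 = 100·14.5/17 = 85.29.

85.3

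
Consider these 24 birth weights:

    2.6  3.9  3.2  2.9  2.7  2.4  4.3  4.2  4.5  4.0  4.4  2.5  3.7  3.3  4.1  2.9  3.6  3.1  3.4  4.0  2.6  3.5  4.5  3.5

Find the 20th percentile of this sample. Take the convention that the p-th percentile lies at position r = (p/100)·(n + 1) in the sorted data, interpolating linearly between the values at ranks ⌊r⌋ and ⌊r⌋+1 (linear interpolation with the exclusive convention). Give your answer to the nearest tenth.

Sorted: 2.4, 2.5, 2.6, 2.6, 2.7, 2.9, 2.9, 3.1, 3.2, 3.3, 3.4, 3.5, 3.5, 3.6, 3.7, 3.9, 4.0, 4.0, 4.1, 4.2, 4.3, 4.4, 4.5, 4.5.
n = 24.
r = (20/100)·(24 + 1) = 5.
r is an integer, so P20 is the value at rank 5: 2.7.

2.7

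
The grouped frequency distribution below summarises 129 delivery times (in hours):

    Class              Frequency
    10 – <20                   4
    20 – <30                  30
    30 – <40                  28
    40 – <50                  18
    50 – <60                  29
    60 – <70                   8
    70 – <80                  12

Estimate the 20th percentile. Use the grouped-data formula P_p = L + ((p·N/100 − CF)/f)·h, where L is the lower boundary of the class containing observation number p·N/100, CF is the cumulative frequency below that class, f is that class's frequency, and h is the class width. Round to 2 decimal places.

27.27

N = 129; target position k = 20/100 · 129 = 25.8.
Cumulative frequencies: 4, 34, 62, 80, 109, 117, 129.
Observation 25.8 falls in the class 20 – <30.
L = 20, CF = 4, f = 30, h = 10.
P20 = 20 + ((25.8 − 4)/30)·10 = 20 + 7.26667 = 27.2667.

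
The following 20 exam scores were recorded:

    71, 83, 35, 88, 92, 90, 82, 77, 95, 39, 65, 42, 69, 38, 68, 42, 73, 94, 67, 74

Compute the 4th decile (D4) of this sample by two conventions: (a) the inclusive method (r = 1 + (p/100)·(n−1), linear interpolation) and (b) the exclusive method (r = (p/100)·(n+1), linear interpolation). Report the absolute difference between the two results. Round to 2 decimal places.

0.20

Sorted: 35, 38, 39, 42, 42, 65, 67, 68, 69, 71, 73, 74, 77, 82, 83, 88, 90, 92, 94, 95.
n = 20.
(a) r = 8.6; between ranks 8 (68) and 9 (69): 68.6.
(b) r = 8.4; between ranks 8 (68) and 9 (69): 68.4.
|68.6 − 68.4| = 0.2.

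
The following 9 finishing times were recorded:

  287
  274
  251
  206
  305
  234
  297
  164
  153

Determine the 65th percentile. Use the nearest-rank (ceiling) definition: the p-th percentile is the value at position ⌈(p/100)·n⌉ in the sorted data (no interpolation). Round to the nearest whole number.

Sorted: 153, 164, 206, 234, 251, 274, 287, 297, 305.
n = 9.
Position = ⌈65/100 · 9⌉ = ⌈5.85⌉ = 6.
The value at rank 6 is 274.

274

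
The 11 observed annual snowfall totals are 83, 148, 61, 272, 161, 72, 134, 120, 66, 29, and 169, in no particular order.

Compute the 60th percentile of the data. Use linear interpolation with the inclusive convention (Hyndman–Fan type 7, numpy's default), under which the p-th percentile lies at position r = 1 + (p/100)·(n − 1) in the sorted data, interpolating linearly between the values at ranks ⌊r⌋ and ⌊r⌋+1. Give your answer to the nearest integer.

134

Sorted: 29, 61, 66, 72, 83, 120, 134, 148, 161, 169, 272.
n = 11.
r = 1 + (60/100)·(11 − 1) = 1 + 6 = 7.
r is an integer, so P60 is the value at rank 7: 134.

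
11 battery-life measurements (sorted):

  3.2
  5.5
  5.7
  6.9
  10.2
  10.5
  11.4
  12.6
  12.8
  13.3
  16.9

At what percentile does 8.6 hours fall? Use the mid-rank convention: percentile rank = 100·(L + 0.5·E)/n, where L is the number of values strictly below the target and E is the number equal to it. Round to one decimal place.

36.4

Count below 8.6: L = 4; count equal: E = 0; n = 11.
Percentile rank = 100·(4 + 0.5·0)/11 = 100·4/11 = 36.36.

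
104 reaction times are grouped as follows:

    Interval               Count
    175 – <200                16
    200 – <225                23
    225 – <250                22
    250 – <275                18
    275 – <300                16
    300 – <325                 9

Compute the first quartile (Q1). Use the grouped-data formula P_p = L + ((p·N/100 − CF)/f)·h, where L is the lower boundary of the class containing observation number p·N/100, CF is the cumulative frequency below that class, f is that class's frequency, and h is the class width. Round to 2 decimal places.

210.87

N = 104; target position k = 25/100 · 104 = 26.
Cumulative frequencies: 16, 39, 61, 79, 95, 104.
Observation 26 falls in the class 200 – <225.
L = 200, CF = 16, f = 23, h = 25.
P25 = 200 + ((26 − 16)/23)·25 = 200 + 10.8696 = 210.87.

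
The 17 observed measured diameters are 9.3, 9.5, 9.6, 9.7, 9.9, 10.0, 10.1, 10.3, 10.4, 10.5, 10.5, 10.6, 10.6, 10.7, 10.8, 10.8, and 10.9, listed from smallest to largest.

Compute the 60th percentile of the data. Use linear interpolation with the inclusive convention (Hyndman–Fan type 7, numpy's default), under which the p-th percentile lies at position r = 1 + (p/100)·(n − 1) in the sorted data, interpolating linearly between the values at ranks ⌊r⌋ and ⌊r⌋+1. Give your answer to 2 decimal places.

n = 17.
r = 1 + (60/100)·(17 − 1) = 1 + 9.6 = 10.6.
Rank 10 is 10.5 and rank 11 is 10.5.
Interpolate: 10.5 + 0.6·(10.5 − 10.5) = 10.5 + 0.6·0 = 10.5.

10.50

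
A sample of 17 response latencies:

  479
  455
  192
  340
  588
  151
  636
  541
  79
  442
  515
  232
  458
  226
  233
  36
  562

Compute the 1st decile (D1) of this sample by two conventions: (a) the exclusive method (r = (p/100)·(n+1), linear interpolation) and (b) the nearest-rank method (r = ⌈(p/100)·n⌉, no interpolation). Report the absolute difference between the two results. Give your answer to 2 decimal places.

8.60

Sorted: 36, 79, 151, 192, 226, 232, 233, 340, 442, 455, 458, 479, 515, 541, 562, 588, 636.
n = 17.
(a) r = 1.8; between ranks 1 (36) and 2 (79): 70.4.
(b) the nearest-rank method: rank 2 → 79.
|70.4 − 79| = 8.6.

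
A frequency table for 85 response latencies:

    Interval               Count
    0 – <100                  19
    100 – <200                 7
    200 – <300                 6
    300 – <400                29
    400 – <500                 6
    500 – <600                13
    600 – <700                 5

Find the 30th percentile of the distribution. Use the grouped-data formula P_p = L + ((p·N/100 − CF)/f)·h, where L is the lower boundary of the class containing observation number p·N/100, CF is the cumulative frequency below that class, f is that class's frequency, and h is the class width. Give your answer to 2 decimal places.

N = 85; target position k = 30/100 · 85 = 25.5.
Cumulative frequencies: 19, 26, 32, 61, 67, 80, 85.
Observation 25.5 falls in the class 100 – <200.
L = 100, CF = 19, f = 7, h = 100.
P30 = 100 + ((25.5 − 19)/7)·100 = 100 + 92.8571 = 192.857.

192.86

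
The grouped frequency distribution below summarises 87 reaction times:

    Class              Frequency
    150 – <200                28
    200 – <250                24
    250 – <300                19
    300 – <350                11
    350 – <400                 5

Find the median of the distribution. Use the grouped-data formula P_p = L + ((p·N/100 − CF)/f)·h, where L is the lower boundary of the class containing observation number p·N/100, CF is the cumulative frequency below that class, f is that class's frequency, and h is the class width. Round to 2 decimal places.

232.29

N = 87; target position k = 50/100 · 87 = 43.5.
Cumulative frequencies: 28, 52, 71, 82, 87.
Observation 43.5 falls in the class 200 – <250.
L = 200, CF = 28, f = 24, h = 50.
P50 = 200 + ((43.5 − 28)/24)·50 = 200 + 32.2917 = 232.292.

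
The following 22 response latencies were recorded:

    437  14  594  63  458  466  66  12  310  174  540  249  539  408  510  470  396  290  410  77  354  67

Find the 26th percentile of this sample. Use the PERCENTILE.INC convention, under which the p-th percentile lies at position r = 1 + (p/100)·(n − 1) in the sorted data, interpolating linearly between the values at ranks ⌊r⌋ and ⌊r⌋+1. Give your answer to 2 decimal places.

121.62

Sorted: 12, 14, 63, 66, 67, 77, 174, 249, 290, 310, 354, 396, 408, 410, 437, 458, 466, 470, 510, 539, 540, 594.
n = 22.
r = 1 + (26/100)·(22 − 1) = 1 + 5.46 = 6.46.
Rank 6 is 77 and rank 7 is 174.
Interpolate: 77 + 0.46·(174 − 77) = 77 + 0.46·97 = 121.62.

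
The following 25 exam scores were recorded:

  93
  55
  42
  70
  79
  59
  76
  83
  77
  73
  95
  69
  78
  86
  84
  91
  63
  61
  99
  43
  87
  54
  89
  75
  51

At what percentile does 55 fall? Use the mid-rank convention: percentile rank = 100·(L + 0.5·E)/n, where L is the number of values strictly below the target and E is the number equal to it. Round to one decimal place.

Sorted: 42, 43, 51, 54, 55, 59, 61, 63, 69, 70, 73, 75, 76, 77, 78, 79, 83, 84, 86, 87, 89, 91, 93, 95, 99.
Count below 55: L = 4; count equal: E = 1; n = 25.
Percentile rank = 100·(4 + 0.5·1)/25 = 100·4.5/25 = 18.

18.0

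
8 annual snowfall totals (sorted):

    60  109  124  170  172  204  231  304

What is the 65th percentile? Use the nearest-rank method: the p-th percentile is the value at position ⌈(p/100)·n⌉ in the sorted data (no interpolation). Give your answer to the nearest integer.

n = 8.
Position = ⌈65/100 · 8⌉ = ⌈5.2⌉ = 6.
The value at rank 6 is 204.

204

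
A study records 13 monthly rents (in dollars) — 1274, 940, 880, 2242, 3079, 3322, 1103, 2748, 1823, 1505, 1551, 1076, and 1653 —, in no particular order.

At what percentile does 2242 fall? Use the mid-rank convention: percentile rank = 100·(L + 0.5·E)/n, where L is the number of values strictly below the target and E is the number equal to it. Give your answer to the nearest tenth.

73.1

Sorted: 880, 940, 1076, 1103, 1274, 1505, 1551, 1653, 1823, 2242, 2748, 3079, 3322.
Count below 2242: L = 9; count equal: E = 1; n = 13.
Percentile rank = 100·(9 + 0.5·1)/13 = 100·9.5/13 = 73.08.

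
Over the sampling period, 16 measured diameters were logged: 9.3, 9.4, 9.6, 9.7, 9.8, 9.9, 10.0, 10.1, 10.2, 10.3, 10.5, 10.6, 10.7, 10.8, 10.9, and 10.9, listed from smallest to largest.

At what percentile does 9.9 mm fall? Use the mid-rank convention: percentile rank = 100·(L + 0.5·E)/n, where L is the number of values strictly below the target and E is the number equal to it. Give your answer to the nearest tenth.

Count below 9.9: L = 5; count equal: E = 1; n = 16.
Percentile rank = 100·(5 + 0.5·1)/16 = 100·5.5/16 = 34.38.

34.4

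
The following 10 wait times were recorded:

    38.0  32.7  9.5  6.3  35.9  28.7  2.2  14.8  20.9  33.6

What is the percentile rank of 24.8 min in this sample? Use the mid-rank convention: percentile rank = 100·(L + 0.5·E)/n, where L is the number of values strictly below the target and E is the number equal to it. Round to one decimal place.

50.0

Sorted: 2.2, 6.3, 9.5, 14.8, 20.9, 28.7, 32.7, 33.6, 35.9, 38.0.
Count below 24.8: L = 5; count equal: E = 0; n = 10.
Percentile rank = 100·(5 + 0.5·0)/10 = 100·5/10 = 50.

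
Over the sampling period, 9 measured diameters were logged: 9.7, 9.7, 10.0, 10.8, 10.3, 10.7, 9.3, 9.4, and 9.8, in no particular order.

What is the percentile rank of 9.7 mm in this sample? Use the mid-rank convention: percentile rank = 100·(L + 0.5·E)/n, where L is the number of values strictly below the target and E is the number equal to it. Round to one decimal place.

Sorted: 9.3, 9.4, 9.7, 9.7, 9.8, 10.0, 10.3, 10.7, 10.8.
Count below 9.7: L = 2; count equal: E = 2; n = 9.
Percentile rank = 100·(2 + 0.5·2)/9 = 100·3/9 = 33.33.

33.3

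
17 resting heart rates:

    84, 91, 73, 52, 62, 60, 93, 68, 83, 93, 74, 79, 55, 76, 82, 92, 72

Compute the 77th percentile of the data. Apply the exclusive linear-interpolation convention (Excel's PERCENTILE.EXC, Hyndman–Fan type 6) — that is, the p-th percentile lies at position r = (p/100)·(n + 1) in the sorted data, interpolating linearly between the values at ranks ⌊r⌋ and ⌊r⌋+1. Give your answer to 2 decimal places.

90.02

Sorted: 52, 55, 60, 62, 68, 72, 73, 74, 76, 79, 82, 83, 84, 91, 92, 93, 93.
n = 17.
r = (77/100)·(17 + 1) = 13.86.
Rank 13 is 84 and rank 14 is 91.
Interpolate: 84 + 0.86·(91 − 84) = 84 + 0.86·7 = 90.02.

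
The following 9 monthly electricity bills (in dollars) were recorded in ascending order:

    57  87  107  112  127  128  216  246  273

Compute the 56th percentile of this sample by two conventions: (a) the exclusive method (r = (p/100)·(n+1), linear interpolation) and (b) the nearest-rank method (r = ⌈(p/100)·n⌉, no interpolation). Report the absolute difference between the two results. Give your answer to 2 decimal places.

0.40

n = 9.
(a) r = 5.6; between ranks 5 (127) and 6 (128): 127.6.
(b) the nearest-rank method: rank 6 → 128.
|127.6 − 128| = 0.4.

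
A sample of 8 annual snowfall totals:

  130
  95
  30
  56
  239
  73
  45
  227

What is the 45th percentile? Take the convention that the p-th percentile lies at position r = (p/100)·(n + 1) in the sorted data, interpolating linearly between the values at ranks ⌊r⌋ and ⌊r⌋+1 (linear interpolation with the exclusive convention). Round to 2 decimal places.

Sorted: 30, 45, 56, 73, 95, 130, 227, 239.
n = 8.
r = (45/100)·(8 + 1) = 4.05.
Rank 4 is 73 and rank 5 is 95.
Interpolate: 73 + 0.05·(95 − 73) = 73 + 0.05·22 = 74.1.

74.10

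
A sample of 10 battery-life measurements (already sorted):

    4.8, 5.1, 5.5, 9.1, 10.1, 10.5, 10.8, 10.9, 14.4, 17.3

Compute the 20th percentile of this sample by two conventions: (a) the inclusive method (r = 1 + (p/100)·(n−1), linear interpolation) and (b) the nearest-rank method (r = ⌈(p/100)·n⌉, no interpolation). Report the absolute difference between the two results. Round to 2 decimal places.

0.32

n = 10.
(a) r = 2.8; between ranks 2 (5.1) and 3 (5.5): 5.42.
(b) the nearest-rank method: rank 2 → 5.1.
|5.42 − 5.1| = 0.32.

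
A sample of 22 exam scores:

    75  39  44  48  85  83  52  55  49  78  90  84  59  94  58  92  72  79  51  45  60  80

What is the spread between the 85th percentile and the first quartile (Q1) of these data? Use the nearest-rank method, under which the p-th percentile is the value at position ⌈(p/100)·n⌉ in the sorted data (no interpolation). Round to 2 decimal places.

34.00

Sorted: 39, 44, 45, 48, 49, 51, 52, 55, 58, 59, 60, 72, 75, 78, 79, 80, 83, 84, 85, 90, 92, 94.
n = 22.
P25: rank ⌈25/100·22⌉ = 6 → 51.
P85: rank ⌈85/100·22⌉ = 19 → 85.
Difference: 85 − 51 = 34.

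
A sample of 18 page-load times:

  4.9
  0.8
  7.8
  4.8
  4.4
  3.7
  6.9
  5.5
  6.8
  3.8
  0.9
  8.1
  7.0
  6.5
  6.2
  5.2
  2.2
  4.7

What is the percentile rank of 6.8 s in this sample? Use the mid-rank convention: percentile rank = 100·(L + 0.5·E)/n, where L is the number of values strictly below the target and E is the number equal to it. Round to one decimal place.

75.0

Sorted: 0.8, 0.9, 2.2, 3.7, 3.8, 4.4, 4.7, 4.8, 4.9, 5.2, 5.5, 6.2, 6.5, 6.8, 6.9, 7.0, 7.8, 8.1.
Count below 6.8: L = 13; count equal: E = 1; n = 18.
Percentile rank = 100·(13 + 0.5·1)/18 = 100·13.5/18 = 75.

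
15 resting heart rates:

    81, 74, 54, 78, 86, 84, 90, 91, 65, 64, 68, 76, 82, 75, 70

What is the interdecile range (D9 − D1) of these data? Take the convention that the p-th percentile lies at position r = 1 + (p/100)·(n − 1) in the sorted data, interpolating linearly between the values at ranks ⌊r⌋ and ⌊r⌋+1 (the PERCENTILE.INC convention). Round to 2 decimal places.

24.00

Sorted: 54, 64, 65, 68, 70, 74, 75, 76, 78, 81, 82, 84, 86, 90, 91.
n = 15.
P10: r = 2.4; ranks 2–3 are 64, 65; interpolating gives 64.4.
P90: r = 13.6; ranks 13–14 are 86, 90; interpolating gives 88.4.
Difference: 88.4 − 64.4 = 24.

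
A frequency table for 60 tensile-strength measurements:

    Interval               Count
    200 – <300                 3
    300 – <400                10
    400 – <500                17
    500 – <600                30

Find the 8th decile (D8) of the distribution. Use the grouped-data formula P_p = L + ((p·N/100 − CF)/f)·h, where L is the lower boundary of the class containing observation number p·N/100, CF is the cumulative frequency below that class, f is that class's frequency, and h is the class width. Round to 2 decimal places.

560.00

N = 60; target position k = 80/100 · 60 = 48.
Cumulative frequencies: 3, 13, 30, 60.
Observation 48 falls in the class 500 – <600.
L = 500, CF = 30, f = 30, h = 100.
P80 = 500 + ((48 − 30)/30)·100 = 500 + 60 = 560.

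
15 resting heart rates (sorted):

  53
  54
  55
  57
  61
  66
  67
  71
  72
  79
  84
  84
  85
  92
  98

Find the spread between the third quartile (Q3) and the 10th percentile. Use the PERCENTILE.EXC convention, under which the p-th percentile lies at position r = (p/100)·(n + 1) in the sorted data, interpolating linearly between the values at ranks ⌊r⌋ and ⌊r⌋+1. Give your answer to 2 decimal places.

n = 15.
P10: r = 1.6; ranks 1–2 are 53, 54; interpolating gives 53.6.
P75: r = 12 (integer) → 84.
Difference: 84 − 53.6 = 30.4.

30.40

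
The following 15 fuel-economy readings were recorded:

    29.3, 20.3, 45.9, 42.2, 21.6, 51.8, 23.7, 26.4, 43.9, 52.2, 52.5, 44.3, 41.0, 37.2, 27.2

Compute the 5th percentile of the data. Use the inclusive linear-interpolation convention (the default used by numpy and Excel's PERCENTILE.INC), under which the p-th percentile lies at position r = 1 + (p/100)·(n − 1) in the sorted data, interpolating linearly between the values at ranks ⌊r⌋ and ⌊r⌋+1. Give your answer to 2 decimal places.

Sorted: 20.3, 21.6, 23.7, 26.4, 27.2, 29.3, 37.2, 41.0, 42.2, 43.9, 44.3, 45.9, 51.8, 52.2, 52.5.
n = 15.
r = 1 + (5/100)·(15 − 1) = 1 + 0.7 = 1.7.
Rank 1 is 20.3 and rank 2 is 21.6.
Interpolate: 20.3 + 0.7·(21.6 − 20.3) = 20.3 + 0.7·1.3 = 21.21.

21.21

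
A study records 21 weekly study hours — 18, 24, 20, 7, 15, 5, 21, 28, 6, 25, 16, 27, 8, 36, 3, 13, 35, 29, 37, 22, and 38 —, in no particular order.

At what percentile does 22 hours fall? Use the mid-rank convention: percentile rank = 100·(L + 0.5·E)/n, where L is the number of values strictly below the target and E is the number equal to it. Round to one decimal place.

54.8

Sorted: 3, 5, 6, 7, 8, 13, 15, 16, 18, 20, 21, 22, 24, 25, 27, 28, 29, 35, 36, 37, 38.
Count below 22: L = 11; count equal: E = 1; n = 21.
Percentile rank = 100·(11 + 0.5·1)/21 = 100·11.5/21 = 54.76.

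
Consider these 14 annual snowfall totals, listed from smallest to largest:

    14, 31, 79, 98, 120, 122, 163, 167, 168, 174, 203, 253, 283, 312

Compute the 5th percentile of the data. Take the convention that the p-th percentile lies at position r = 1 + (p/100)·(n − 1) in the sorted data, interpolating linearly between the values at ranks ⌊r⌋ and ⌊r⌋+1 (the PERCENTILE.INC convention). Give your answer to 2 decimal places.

n = 14.
r = 1 + (5/100)·(14 − 1) = 1 + 0.65 = 1.65.
Rank 1 is 14 and rank 2 is 31.
Interpolate: 14 + 0.65·(31 − 14) = 14 + 0.65·17 = 25.05.

25.05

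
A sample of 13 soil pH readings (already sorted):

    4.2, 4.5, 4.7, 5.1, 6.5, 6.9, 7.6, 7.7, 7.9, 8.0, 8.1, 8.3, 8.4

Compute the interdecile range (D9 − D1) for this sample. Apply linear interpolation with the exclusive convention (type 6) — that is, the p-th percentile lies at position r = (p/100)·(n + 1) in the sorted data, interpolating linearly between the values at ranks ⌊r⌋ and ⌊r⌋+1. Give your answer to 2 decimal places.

4.04

n = 13.
P10: r = 1.4; ranks 1–2 are 4.2, 4.5; interpolating gives 4.32.
P90: r = 12.6; ranks 12–13 are 8.3, 8.4; interpolating gives 8.36.
Difference: 8.36 − 4.32 = 4.04.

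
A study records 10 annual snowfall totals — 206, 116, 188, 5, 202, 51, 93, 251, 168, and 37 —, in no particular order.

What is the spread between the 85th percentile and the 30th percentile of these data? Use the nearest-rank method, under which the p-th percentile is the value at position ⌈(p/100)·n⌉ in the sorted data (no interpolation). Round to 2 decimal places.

Sorted: 5, 37, 51, 93, 116, 168, 188, 202, 206, 251.
n = 10.
P30: rank ⌈30/100·10⌉ = 3 → 51.
P85: rank ⌈85/100·10⌉ = 9 → 206.
Difference: 206 − 51 = 155.

155.00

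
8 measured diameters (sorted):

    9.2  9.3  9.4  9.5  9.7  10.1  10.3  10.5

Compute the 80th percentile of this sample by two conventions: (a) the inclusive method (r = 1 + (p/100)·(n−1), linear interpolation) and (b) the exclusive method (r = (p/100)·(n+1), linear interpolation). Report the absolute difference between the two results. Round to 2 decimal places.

0.12

n = 8.
(a) r = 6.6; between ranks 6 (10.1) and 7 (10.3): 10.22.
(b) r = 7.2; between ranks 7 (10.3) and 8 (10.5): 10.34.
|10.22 − 10.34| = 0.12.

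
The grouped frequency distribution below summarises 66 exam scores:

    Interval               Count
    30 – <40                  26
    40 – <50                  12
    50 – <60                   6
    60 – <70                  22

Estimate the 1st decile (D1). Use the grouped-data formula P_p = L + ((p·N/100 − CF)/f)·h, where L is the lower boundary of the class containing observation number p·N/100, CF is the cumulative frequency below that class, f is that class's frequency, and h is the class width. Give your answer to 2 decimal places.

N = 66; target position k = 10/100 · 66 = 6.6.
Cumulative frequencies: 26, 38, 44, 66.
Observation 6.6 falls in the class 30 – <40.
L = 30, CF = 0, f = 26, h = 10.
P10 = 30 + ((6.6 − 0)/26)·10 = 30 + 2.53846 = 32.5385.

32.54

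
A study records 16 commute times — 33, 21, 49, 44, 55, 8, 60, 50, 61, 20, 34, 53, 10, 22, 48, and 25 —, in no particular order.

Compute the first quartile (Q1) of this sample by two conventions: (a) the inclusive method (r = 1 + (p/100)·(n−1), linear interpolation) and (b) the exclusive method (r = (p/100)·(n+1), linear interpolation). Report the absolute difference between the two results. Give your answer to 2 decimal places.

Sorted: 8, 10, 20, 21, 22, 25, 33, 34, 44, 48, 49, 50, 53, 55, 60, 61.
n = 16.
(a) r = 4.75; between ranks 4 (21) and 5 (22): 21.75.
(b) r = 4.25; between ranks 4 (21) and 5 (22): 21.25.
|21.75 − 21.25| = 0.5.

0.50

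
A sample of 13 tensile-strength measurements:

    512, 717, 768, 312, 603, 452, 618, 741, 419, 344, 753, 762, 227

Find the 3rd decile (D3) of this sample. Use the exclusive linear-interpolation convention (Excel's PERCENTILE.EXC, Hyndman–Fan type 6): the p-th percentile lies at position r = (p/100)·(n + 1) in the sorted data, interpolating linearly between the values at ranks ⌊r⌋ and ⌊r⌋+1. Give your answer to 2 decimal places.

Sorted: 227, 312, 344, 419, 452, 512, 603, 618, 717, 741, 753, 762, 768.
n = 13.
r = (30/100)·(13 + 1) = 4.2.
Rank 4 is 419 and rank 5 is 452.
Interpolate: 419 + 0.2·(452 − 419) = 419 + 0.2·33 = 425.6.

425.60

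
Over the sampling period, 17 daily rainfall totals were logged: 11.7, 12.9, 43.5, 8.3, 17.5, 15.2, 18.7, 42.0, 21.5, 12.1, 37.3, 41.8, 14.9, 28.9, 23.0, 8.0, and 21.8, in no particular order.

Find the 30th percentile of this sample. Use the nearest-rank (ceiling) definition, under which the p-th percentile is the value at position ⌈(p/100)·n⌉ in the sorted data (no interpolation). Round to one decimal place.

Sorted: 8.0, 8.3, 11.7, 12.1, 12.9, 14.9, 15.2, 17.5, 18.7, 21.5, 21.8, 23.0, 28.9, 37.3, 41.8, 42.0, 43.5.
n = 17.
Position = ⌈30/100 · 17⌉ = ⌈5.1⌉ = 6.
The value at rank 6 is 14.9.

14.9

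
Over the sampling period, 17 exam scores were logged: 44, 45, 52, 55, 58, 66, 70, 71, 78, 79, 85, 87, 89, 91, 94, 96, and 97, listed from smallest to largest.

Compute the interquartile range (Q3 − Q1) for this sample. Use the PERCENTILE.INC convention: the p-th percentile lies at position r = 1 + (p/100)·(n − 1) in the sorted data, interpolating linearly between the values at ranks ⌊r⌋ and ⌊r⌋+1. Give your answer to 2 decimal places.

n = 17.
P25: r = 5 (integer) → 58.
P75: r = 13 (integer) → 89.
Difference: 89 − 58 = 31.

31.00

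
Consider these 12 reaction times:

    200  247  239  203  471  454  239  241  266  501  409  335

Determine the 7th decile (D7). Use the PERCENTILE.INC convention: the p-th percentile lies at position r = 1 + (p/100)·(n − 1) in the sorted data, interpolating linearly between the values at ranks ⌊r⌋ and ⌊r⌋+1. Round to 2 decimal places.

386.80

Sorted: 200, 203, 239, 239, 241, 247, 266, 335, 409, 454, 471, 501.
n = 12.
r = 1 + (70/100)·(12 − 1) = 1 + 7.7 = 8.7.
Rank 8 is 335 and rank 9 is 409.
Interpolate: 335 + 0.7·(409 − 335) = 335 + 0.7·74 = 386.8.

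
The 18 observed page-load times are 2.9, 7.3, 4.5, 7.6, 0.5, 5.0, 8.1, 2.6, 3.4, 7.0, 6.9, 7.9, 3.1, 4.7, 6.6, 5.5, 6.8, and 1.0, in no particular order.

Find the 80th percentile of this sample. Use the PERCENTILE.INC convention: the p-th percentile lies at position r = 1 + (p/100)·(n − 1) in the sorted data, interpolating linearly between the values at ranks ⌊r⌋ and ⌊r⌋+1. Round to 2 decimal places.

7.18

Sorted: 0.5, 1.0, 2.6, 2.9, 3.1, 3.4, 4.5, 4.7, 5.0, 5.5, 6.6, 6.8, 6.9, 7.0, 7.3, 7.6, 7.9, 8.1.
n = 18.
r = 1 + (80/100)·(18 − 1) = 1 + 13.6 = 14.6.
Rank 14 is 7.0 and rank 15 is 7.3.
Interpolate: 7.0 + 0.6·(7.3 − 7.0) = 7.0 + 0.6·0.3 = 7.18.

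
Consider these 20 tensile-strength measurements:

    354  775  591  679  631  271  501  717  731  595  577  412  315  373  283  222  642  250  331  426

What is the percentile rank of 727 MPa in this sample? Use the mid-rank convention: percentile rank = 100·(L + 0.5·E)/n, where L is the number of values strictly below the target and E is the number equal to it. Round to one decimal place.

90.0

Sorted: 222, 250, 271, 283, 315, 331, 354, 373, 412, 426, 501, 577, 591, 595, 631, 642, 679, 717, 731, 775.
Count below 727: L = 18; count equal: E = 0; n = 20.
Percentile rank = 100·(18 + 0.5·0)/20 = 100·18/20 = 90.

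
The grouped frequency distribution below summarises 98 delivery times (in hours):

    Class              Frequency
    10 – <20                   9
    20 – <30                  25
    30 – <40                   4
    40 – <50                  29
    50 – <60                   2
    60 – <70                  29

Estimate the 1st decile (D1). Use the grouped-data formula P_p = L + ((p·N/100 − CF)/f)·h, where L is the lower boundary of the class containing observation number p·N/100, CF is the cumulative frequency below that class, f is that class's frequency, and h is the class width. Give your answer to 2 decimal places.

20.32

N = 98; target position k = 10/100 · 98 = 9.8.
Cumulative frequencies: 9, 34, 38, 67, 69, 98.
Observation 9.8 falls in the class 20 – <30.
L = 20, CF = 9, f = 25, h = 10.
P10 = 20 + ((9.8 − 9)/25)·10 = 20 + 0.32 = 20.32.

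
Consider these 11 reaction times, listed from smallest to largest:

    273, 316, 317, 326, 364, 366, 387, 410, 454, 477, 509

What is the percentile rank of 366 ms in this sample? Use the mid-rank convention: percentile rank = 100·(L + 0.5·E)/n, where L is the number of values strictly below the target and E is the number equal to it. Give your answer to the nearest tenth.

50.0

Count below 366: L = 5; count equal: E = 1; n = 11.
Percentile rank = 100·(5 + 0.5·1)/11 = 100·5.5/11 = 50.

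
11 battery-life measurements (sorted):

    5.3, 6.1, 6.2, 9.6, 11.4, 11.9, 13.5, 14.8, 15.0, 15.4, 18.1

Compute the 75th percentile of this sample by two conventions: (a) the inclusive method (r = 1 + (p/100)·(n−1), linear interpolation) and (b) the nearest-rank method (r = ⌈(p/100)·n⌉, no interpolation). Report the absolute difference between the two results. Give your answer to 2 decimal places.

n = 11.
(a) r = 8.5; between ranks 8 (14.8) and 9 (15.0): 14.9.
(b) the nearest-rank method: rank 9 → 15.
|14.9 − 15| = 0.1.

0.10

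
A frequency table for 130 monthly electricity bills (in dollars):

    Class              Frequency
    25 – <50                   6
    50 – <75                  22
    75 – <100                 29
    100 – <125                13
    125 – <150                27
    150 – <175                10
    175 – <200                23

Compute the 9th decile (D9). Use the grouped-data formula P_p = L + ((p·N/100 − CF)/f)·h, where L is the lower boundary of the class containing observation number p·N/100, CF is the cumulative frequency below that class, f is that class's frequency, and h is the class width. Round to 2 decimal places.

185.87

N = 130; target position k = 90/100 · 130 = 117.
Cumulative frequencies: 6, 28, 57, 70, 97, 107, 130.
Observation 117 falls in the class 175 – <200.
L = 175, CF = 107, f = 23, h = 25.
P90 = 175 + ((117 − 107)/23)·25 = 175 + 10.8696 = 185.87.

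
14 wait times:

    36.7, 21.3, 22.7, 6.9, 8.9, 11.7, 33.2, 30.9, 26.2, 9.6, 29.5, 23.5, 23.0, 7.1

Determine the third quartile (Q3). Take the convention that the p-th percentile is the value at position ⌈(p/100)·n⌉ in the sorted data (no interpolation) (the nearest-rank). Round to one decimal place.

29.5

Sorted: 6.9, 7.1, 8.9, 9.6, 11.7, 21.3, 22.7, 23.0, 23.5, 26.2, 29.5, 30.9, 33.2, 36.7.
n = 14.
Position = ⌈75/100 · 14⌉ = ⌈10.5⌉ = 11.
The value at rank 11 is 29.5.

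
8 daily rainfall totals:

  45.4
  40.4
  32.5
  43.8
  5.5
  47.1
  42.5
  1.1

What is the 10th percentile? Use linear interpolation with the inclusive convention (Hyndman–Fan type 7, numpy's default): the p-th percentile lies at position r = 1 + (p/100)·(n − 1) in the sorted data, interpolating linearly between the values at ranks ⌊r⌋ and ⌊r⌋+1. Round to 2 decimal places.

Sorted: 1.1, 5.5, 32.5, 40.4, 42.5, 43.8, 45.4, 47.1.
n = 8.
r = 1 + (10/100)·(8 − 1) = 1 + 0.7 = 1.7.
Rank 1 is 1.1 and rank 2 is 5.5.
Interpolate: 1.1 + 0.7·(5.5 − 1.1) = 1.1 + 0.7·4.4 = 4.18.

4.18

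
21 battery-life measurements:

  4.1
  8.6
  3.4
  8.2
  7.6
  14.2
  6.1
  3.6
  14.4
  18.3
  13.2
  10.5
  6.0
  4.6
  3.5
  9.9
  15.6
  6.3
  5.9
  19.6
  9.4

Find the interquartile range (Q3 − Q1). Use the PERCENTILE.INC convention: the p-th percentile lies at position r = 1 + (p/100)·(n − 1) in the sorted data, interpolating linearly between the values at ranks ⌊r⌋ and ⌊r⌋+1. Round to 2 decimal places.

Sorted: 3.4, 3.5, 3.6, 4.1, 4.6, 5.9, 6.0, 6.1, 6.3, 7.6, 8.2, 8.6, 9.4, 9.9, 10.5, 13.2, 14.2, 14.4, 15.6, 18.3, 19.6.
n = 21.
P25: r = 6 (integer) → 5.9.
P75: r = 16 (integer) → 13.2.
Difference: 13.2 − 5.9 = 7.3.

7.30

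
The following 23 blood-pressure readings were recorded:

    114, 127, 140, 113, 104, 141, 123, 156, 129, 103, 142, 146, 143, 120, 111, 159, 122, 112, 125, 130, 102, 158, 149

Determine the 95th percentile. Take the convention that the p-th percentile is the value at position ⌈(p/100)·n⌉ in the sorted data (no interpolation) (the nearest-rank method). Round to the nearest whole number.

158

Sorted: 102, 103, 104, 111, 112, 113, 114, 120, 122, 123, 125, 127, 129, 130, 140, 141, 142, 143, 146, 149, 156, 158, 159.
n = 23.
Position = ⌈95/100 · 23⌉ = ⌈21.85⌉ = 22.
The value at rank 22 is 158.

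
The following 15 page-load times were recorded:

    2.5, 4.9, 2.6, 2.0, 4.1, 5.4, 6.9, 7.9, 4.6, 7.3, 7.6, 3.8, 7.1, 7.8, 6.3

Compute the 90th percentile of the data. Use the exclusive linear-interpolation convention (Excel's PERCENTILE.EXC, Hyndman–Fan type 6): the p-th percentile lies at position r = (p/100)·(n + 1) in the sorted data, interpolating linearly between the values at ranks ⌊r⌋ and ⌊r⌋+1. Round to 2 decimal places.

Sorted: 2.0, 2.5, 2.6, 3.8, 4.1, 4.6, 4.9, 5.4, 6.3, 6.9, 7.1, 7.3, 7.6, 7.8, 7.9.
n = 15.
r = (90/100)·(15 + 1) = 14.4.
Rank 14 is 7.8 and rank 15 is 7.9.
Interpolate: 7.8 + 0.4·(7.9 − 7.8) = 7.8 + 0.4·0.1 = 7.84.

7.84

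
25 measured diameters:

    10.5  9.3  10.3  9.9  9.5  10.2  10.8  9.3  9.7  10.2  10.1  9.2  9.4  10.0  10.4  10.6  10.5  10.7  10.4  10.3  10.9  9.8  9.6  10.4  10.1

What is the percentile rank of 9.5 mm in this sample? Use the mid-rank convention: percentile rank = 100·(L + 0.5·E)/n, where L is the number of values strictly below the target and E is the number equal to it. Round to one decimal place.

18.0

Sorted: 9.2, 9.3, 9.3, 9.4, 9.5, 9.6, 9.7, 9.8, 9.9, 10.0, 10.1, 10.1, 10.2, 10.2, 10.3, 10.3, 10.4, 10.4, 10.4, 10.5, 10.5, 10.6, 10.7, 10.8, 10.9.
Count below 9.5: L = 4; count equal: E = 1; n = 25.
Percentile rank = 100·(4 + 0.5·1)/25 = 100·4.5/25 = 18.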